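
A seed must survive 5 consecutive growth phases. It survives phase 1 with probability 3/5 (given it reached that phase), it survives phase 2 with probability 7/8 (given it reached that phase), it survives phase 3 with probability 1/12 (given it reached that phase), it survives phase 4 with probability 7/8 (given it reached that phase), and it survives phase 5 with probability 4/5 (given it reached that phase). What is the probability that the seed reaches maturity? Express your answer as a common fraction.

The events are sequential, so multiply the conditional probabilities:
P = 3/5 × 7/8 × 1/12 × 7/8 × 4/5 = 588/19200 = 49/1600.

49/1600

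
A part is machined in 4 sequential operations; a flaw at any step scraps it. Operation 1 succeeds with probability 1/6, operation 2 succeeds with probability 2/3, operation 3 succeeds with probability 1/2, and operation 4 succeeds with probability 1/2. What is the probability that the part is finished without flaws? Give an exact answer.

1/36

Each stage is reached only if all earlier stages succeed, so
P = 1/6 × 2/3 × 1/2 × 1/2 = 2/72 = 1/36.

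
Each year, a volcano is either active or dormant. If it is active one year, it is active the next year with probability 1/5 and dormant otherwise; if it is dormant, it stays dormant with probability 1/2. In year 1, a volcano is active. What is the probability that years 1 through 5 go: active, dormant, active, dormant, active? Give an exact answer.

Year 1 is given. For each transition, use the conditional probability from the current state:
P(dormant | active) = 4/5; P(active | dormant) = 1/2; P(dormant | active) = 4/5; P(active | dormant) = 1/2.
P = 4/5 × 1/2 × 4/5 × 1/2 = 16/100 = 4/25.

4/25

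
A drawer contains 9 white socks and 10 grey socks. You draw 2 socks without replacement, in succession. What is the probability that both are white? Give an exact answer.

P(every draw is white) = 9/19 × 8/18 = 72/342 = 4/19.

4/19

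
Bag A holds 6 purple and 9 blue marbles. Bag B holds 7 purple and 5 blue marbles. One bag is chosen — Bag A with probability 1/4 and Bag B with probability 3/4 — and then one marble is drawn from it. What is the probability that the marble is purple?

43/80

From Bag A: P(purple) = 6/15.
From Bag B: P(purple) = 7/12.
Total probability = (1/4)(6/15) + (3/4)(7/12) = 43/80.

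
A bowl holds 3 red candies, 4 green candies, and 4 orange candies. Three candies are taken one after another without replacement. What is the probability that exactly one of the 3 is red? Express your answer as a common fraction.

One ordering (red drawn first) has probability 3/11 × 8/10 × 7/9 = 168/990 = 28/165.
There are C(3,1) = 3 such orderings, each equally likely, so P = 3 × 28/165 = 28/55.

28/55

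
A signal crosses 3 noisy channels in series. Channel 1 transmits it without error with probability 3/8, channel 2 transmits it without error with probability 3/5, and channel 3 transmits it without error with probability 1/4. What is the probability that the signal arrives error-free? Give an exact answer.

9/160

Each stage is reached only if all earlier stages succeed, so
P = 3/8 × 3/5 × 1/4 = 9/160.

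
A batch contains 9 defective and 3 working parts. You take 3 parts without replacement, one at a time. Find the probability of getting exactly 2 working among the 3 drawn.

27/220

One ordering (working drawn first) has probability 3/12 × 2/11 × 9/10 = 54/1320 = 9/220.
There are C(3,2) = 3 such orderings, each equally likely, so P = 3 × 9/220 = 27/220.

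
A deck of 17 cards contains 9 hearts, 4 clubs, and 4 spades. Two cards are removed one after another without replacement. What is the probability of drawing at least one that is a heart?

27/34

P(no hearts) = 8/17 × 7/16 = 56/272 = 7/34.
P(at least one) = 1 − 7/34 = 27/34.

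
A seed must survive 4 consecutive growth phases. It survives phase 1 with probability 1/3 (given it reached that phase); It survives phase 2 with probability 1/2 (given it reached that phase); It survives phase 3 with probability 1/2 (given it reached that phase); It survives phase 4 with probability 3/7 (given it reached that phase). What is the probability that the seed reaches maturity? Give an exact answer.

1/28

The events are sequential, so multiply the conditional probabilities:
P = 1/3 × 1/2 × 1/2 × 3/7 = 3/84 = 1/28.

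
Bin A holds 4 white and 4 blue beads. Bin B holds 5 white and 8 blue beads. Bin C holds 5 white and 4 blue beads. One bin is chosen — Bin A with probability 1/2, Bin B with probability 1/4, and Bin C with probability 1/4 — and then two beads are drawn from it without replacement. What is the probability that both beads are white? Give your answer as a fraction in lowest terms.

1367/6552

From Bin A: P(both white) = (4/8)(3/7) = 3/14.
From Bin B: P(both white) = (5/13)(4/12) = 5/39.
From Bin C: P(both white) = (5/9)(4/8) = 5/18.
Total probability = (1/2)(3/14) + (1/4)(5/39) + (1/4)(5/18) = 1367/6552.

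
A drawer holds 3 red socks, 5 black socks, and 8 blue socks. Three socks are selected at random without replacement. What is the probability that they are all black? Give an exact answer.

1/56

P(every draw is black) = 5/16 × 4/15 × 3/14 = 60/3360 = 1/56.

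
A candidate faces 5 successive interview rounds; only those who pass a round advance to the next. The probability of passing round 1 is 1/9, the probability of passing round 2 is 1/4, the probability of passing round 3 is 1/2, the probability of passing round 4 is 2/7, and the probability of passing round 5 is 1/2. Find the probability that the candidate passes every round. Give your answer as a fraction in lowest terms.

1/504

The events are sequential, so multiply the conditional probabilities:
P = 1/9 × 1/4 × 1/2 × 2/7 × 1/2 = 2/1008 = 1/504.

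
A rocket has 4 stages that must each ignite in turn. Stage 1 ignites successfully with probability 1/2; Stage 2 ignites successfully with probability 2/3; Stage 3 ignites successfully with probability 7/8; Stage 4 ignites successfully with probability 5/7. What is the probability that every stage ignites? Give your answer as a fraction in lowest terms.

Multiplying along the chain,
P = 1/2 × 2/3 × 7/8 × 5/7 = 70/336 = 5/24.

5/24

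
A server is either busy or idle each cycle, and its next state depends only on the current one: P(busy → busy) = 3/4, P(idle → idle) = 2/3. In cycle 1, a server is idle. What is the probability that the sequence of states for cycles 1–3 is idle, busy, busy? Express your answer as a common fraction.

1/4

Cycle 1 is given. For each transition, use the conditional probability from the current state:
P(busy | idle) = 1/3; P(busy | busy) = 3/4.
P = 1/3 × 3/4 = 3/12 = 1/4.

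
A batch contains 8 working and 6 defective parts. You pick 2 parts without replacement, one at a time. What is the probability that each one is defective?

15/91

P(all defective) = 6/14 × 5/13 = 30/182 = 15/91.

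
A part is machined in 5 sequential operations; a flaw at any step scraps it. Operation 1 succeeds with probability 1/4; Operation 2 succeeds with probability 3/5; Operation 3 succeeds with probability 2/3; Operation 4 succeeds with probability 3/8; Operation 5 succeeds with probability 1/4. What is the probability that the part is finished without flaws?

3/320

Multiplying along the chain,
P = 1/4 × 3/5 × 2/3 × 3/8 × 1/4 = 18/1920 = 3/320.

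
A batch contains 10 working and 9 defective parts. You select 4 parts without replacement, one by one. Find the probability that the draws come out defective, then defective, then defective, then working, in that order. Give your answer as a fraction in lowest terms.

35/646

Each draw changes the counts, so multiply the conditional probabilities along the sequence:
P = 9/19 × 8/18 × 7/17 × 10/16 = 5040/93024 = 35/646.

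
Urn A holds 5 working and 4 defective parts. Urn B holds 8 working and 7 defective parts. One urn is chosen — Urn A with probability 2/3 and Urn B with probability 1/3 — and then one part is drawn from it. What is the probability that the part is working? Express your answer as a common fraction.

74/135

From Urn A: P(working) = 5/9.
From Urn B: P(working) = 8/15.
Total probability = (2/3)(5/9) + (1/3)(8/15) = 74/135.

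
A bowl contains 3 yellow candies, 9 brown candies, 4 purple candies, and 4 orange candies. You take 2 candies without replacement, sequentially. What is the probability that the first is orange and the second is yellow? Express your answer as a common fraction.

3/95

Multiply the probability of each draw given the previous ones:
P = 4/20 × 3/19 = 12/380 = 3/95.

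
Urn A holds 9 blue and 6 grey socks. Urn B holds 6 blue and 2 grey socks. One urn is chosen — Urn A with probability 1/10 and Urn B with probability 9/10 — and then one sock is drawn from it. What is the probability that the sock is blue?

147/200

From Urn A: P(blue) = 9/15.
From Urn B: P(blue) = 6/8.
Total probability = (1/10)(9/15) + (9/10)(6/8) = 147/200.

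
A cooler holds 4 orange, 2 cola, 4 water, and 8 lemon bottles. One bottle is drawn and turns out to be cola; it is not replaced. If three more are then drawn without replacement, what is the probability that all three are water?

After the first draw, 4 of the remaining 17 bottles are water.
P = 4/17 × 3/16 × 2/15 = 24/4080 = 1/170.

1/170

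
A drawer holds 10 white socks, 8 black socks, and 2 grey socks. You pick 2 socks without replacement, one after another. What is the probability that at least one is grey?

37/190

P(no grey) = 18/20 × 17/19 = 306/380 = 153/190.
P(at least one) = 1 − 153/190 = 37/190.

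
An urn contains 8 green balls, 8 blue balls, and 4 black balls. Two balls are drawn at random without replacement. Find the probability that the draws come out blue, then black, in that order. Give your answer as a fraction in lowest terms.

8/95

Multiply the probability of each draw given the previous ones:
P = 8/20 × 4/19 = 32/380 = 8/95.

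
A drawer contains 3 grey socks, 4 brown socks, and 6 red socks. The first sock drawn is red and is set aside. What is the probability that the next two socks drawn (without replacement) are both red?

5/33

After the first draw, 5 of the remaining 12 socks are red.
P = 5/12 × 4/11 = 20/132 = 5/33.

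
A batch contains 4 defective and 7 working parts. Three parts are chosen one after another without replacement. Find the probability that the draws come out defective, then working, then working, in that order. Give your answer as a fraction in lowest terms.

28/165

Multiply the probability of each draw given the previous ones:
P = 4/11 × 7/10 × 6/9 = 168/990 = 28/165.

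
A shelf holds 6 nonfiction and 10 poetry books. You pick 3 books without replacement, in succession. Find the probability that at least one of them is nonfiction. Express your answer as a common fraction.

P(no nonfiction) = 10/16 × 9/15 × 8/14 = 720/3360 = 3/14.
P(at least one) = 1 − 3/14 = 11/14.

11/14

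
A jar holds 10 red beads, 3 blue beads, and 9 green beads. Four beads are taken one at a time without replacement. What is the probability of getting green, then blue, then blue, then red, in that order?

9/2926

Multiply the probability of each draw given the previous ones:
P = 9/22 × 3/21 × 2/20 × 10/19 = 540/175560 = 9/2926.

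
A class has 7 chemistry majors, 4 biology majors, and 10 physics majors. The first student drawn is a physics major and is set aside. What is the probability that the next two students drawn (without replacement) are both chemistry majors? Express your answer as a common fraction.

After the first draw, 7 of the remaining 20 students are chemistry majors.
P = 7/20 × 6/19 = 42/380 = 21/190.

21/190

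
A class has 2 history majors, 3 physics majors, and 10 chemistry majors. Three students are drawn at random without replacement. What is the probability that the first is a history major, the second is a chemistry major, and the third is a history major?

Each draw changes the counts, so multiply the conditional probabilities along the sequence:
P = 2/15 × 10/14 × 1/13 = 20/2730 = 2/273.

2/273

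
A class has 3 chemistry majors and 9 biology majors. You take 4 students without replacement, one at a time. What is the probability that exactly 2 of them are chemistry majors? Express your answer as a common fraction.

12/55

One ordering (chemistry majors drawn first) has probability 3/12 × 2/11 × 9/10 × 8/9 = 432/11880 = 2/55.
There are C(4,2) = 6 such orderings, each equally likely, so P = 6 × 2/55 = 12/55.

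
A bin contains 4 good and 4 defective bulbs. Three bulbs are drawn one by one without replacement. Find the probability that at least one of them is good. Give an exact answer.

13/14

P(no good) = 4/8 × 3/7 × 2/6 = 24/336 = 1/14.
P(at least one) = 1 − 1/14 = 13/14.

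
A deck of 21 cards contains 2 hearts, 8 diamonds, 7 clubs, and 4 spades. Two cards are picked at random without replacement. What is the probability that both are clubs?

P(every draw is a club) = 7/21 × 6/20 = 42/420 = 1/10.

1/10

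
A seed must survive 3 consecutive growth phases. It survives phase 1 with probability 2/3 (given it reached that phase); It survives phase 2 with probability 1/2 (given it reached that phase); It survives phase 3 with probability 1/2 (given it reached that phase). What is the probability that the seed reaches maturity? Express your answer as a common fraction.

1/6

Each stage is reached only if all earlier stages succeed, so
P = 2/3 × 1/2 × 1/2 = 2/12 = 1/6.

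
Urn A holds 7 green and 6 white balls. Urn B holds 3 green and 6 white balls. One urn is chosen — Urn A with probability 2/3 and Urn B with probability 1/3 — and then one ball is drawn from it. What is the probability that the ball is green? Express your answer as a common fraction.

55/117

From Urn A: P(green) = 7/13.
From Urn B: P(green) = 3/9.
Total probability = (2/3)(7/13) + (1/3)(3/9) = 55/117.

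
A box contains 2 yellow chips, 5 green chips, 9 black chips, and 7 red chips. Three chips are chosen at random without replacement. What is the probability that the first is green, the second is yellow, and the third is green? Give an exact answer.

20/5313

Each draw changes the counts, so multiply the conditional probabilities along the sequence:
P = 5/23 × 2/22 × 4/21 = 40/10626 = 20/5313.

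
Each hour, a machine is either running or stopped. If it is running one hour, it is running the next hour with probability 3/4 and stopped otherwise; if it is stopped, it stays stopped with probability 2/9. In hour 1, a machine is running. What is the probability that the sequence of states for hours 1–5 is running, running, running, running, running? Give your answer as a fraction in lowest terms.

81/256

Hour 1 is given. For each transition, use the conditional probability from the current state:
P(running | running) = 3/4; P(running | running) = 3/4; P(running | running) = 3/4; P(running | running) = 3/4.
P = 3/4 × 3/4 × 3/4 × 3/4 = 81/256.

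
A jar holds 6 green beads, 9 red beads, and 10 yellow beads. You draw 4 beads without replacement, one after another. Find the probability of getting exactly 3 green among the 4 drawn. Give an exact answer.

38/1265

One ordering (green drawn first) has probability 6/25 × 5/24 × 4/23 × 19/22 = 2280/303600 = 19/2530.
There are C(4,3) = 4 such orderings, each equally likely, so P = 4 × 19/2530 = 38/1265.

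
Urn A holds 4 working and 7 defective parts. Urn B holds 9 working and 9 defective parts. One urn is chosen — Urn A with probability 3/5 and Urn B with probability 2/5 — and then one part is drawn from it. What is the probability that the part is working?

From Urn A: P(working) = 4/11.
From Urn B: P(working) = 9/18.
Total probability = (3/5)(4/11) + (2/5)(9/18) = 23/55.

23/55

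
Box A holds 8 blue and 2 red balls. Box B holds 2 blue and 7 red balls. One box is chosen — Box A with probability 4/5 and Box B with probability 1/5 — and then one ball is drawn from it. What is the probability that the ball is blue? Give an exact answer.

154/225

From Box A: P(blue) = 8/10.
From Box B: P(blue) = 2/9.
Total probability = (4/5)(8/10) + (1/5)(2/9) = 154/225.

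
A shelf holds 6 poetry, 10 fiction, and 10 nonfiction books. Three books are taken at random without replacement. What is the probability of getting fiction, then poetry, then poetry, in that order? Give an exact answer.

1/52

Chain rule:
P = 10/26 × 6/25 × 5/24 = 300/15600 = 1/52.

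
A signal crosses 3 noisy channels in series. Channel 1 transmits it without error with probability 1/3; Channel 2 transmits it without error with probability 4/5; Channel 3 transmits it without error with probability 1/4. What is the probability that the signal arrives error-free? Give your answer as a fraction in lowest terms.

Multiplying along the chain,
P = 1/3 × 4/5 × 1/4 = 4/60 = 1/15.

1/15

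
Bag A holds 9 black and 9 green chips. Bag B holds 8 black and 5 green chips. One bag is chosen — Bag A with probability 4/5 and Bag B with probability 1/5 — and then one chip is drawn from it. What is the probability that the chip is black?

34/65

From Bag A: P(black) = 9/18.
From Bag B: P(black) = 8/13.
Total probability = (4/5)(9/18) + (1/5)(8/13) = 34/65.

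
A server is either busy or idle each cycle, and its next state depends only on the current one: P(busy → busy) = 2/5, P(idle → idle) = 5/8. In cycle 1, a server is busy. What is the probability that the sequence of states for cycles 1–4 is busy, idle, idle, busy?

Cycle 1 is given. For each transition, use the conditional probability from the current state:
P(idle | busy) = 3/5; P(idle | idle) = 5/8; P(busy | idle) = 3/8.
P = 3/5 × 5/8 × 3/8 = 45/320 = 9/64.

9/64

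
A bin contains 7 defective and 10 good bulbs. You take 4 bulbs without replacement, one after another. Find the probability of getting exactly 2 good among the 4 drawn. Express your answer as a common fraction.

27/68

One ordering (good drawn first) has probability 10/17 × 9/16 × 7/15 × 6/14 = 3780/57120 = 9/136.
There are C(4,2) = 6 such orderings, each equally likely, so P = 6 × 9/136 = 27/68.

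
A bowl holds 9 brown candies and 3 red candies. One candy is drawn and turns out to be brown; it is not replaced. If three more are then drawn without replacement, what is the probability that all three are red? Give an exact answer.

1/165

With the first candy removed, 3 red remain out of 11.
P = 3/11 × 2/10 × 1/9 = 6/990 = 1/165.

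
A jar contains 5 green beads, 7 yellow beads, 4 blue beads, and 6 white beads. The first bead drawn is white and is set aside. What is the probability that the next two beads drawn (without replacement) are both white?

With the first bead removed, 5 white remain out of 21.
P = 5/21 × 4/20 = 20/420 = 1/21.

1/21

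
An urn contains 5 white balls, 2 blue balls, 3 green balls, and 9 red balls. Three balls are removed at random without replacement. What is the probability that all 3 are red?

P = 9/19 × 8/18 × 7/17 = 504/5814 = 28/323.

28/323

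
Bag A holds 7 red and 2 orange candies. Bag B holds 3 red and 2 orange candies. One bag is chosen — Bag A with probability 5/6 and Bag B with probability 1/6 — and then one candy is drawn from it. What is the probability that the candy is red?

101/135

From Bag A: P(red) = 7/9.
From Bag B: P(red) = 3/5.
Total probability = (5/6)(7/9) + (1/6)(3/5) = 101/135.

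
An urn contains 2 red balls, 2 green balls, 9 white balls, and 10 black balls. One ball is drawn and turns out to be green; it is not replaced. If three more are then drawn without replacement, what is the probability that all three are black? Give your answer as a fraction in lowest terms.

With the first ball removed, 10 black remain out of 22.
P = 10/22 × 9/21 × 8/20 = 720/9240 = 6/77.

6/77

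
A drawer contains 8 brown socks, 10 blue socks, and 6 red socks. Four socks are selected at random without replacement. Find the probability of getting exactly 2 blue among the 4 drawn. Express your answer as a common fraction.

195/506

One ordering (blue drawn first) has probability 10/24 × 9/23 × 14/22 × 13/21 = 16380/255024 = 65/1012.
There are C(4,2) = 6 such orderings, each equally likely, so P = 6 × 65/1012 = 195/506.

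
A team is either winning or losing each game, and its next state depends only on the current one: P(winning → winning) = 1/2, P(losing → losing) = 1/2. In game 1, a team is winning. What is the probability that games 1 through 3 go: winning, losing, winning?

Game 1 is given. For each transition, use the conditional probability from the current state:
P(losing | winning) = 1/2; P(winning | losing) = 1/2.
P = 1/2 × 1/2 = 1/4.

1/4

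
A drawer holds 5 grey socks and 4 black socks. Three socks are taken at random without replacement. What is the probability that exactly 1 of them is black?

10/21

One ordering (black drawn first) has probability 4/9 × 5/8 × 4/7 = 80/504 = 10/63.
There are C(3,1) = 3 such orderings, each equally likely, so P = 3 × 10/63 = 10/21.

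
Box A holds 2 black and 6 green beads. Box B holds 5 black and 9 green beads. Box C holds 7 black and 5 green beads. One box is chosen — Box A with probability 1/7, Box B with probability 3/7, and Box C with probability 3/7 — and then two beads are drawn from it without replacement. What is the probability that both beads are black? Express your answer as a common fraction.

From Box A: P(both black) = (2/8)(1/7) = 1/28.
From Box B: P(both black) = (5/14)(4/13) = 10/91.
From Box C: P(both black) = (7/12)(6/11) = 7/22.
Total probability = (1/7)(1/28) + (3/7)(10/91) + (3/7)(7/22) = 755/4004.

755/4004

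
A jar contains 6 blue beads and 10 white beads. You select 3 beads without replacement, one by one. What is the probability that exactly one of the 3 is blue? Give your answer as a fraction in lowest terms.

One ordering (blue drawn first) has probability 6/16 × 10/15 × 9/14 = 540/3360 = 9/56.
There are C(3,1) = 3 such orderings, each equally likely, so P = 3 × 9/56 = 27/56.

27/56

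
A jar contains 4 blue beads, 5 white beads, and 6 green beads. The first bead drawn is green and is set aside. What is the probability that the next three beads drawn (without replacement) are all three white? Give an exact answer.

With the first bead removed, 5 white remain out of 14.
P = 5/14 × 4/13 × 3/12 = 60/2184 = 5/182.

5/182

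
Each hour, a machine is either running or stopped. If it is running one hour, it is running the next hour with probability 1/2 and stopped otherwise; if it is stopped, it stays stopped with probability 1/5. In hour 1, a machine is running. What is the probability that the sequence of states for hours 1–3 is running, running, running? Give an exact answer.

1/4

Hour 1 is given. For each transition, use the conditional probability from the current state:
P(running | running) = 1/2; P(running | running) = 1/2.
P = 1/2 × 1/2 = 1/4.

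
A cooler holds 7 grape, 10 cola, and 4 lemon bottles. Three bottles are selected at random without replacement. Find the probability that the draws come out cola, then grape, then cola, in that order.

Each draw changes the counts, so multiply the conditional probabilities along the sequence:
P = 10/21 × 7/20 × 9/19 = 630/7980 = 3/38.

3/38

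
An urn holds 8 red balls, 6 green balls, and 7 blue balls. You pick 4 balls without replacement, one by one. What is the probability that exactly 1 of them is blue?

One ordering (blue drawn first) has probability 7/21 × 14/20 × 13/19 × 12/18 = 15288/143640 = 91/855.
There are C(4,1) = 4 such orderings, each equally likely, so P = 4 × 91/855 = 364/855.

364/855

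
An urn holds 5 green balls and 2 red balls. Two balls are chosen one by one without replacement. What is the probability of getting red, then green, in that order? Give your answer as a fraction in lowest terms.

Each draw changes the counts, so multiply the conditional probabilities along the sequence:
P = 2/7 × 5/6 = 10/42 = 5/21.

5/21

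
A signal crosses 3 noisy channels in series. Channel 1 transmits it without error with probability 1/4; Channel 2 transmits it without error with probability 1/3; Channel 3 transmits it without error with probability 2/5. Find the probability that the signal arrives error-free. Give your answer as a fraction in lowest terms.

1/30

Multiplying along the chain,
P = 1/4 × 1/3 × 2/5 = 2/60 = 1/30.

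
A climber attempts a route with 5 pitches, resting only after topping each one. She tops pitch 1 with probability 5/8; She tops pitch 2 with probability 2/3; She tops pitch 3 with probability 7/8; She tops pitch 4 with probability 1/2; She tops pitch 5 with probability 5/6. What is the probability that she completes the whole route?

175/1152

Each stage is reached only if all earlier stages succeed, so
P = 5/8 × 2/3 × 7/8 × 1/2 × 5/6 = 350/2304 = 175/1152.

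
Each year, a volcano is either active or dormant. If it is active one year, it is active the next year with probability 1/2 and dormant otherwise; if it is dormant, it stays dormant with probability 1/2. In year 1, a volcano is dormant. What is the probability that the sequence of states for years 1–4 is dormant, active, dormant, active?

1/8

Year 1 is given. For each transition, use the conditional probability from the current state:
P(active | dormant) = 1/2; P(dormant | active) = 1/2; P(active | dormant) = 1/2.
P = 1/2 × 1/2 × 1/2 = 1/8.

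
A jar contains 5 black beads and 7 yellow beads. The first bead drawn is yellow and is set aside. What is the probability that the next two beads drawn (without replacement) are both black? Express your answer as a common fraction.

2/11

After the first draw, 5 of the remaining 11 beads are black.
P = 5/11 × 4/10 = 20/110 = 2/11.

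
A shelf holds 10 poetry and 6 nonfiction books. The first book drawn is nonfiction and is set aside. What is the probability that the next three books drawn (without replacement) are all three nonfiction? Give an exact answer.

2/91

After the first draw, 5 of the remaining 15 books are nonfiction.
P = 5/15 × 4/14 × 3/13 = 60/2730 = 2/91.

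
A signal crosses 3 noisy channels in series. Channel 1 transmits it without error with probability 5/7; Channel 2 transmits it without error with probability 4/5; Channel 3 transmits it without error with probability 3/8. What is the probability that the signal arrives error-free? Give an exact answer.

3/14

Multiplying along the chain,
P = 5/7 × 4/5 × 3/8 = 60/280 = 3/14.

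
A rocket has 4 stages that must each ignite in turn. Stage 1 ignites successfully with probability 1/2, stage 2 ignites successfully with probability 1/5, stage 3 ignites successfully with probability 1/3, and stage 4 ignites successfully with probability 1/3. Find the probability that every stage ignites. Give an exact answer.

Multiplying along the chain,
P = 1/2 × 1/5 × 1/3 × 1/3 = 1/90.

1/90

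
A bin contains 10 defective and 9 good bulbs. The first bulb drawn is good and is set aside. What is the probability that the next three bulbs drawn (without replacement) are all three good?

With the first bulb removed, 8 good remain out of 18.
P = 8/18 × 7/17 × 6/16 = 336/4896 = 7/102.

7/102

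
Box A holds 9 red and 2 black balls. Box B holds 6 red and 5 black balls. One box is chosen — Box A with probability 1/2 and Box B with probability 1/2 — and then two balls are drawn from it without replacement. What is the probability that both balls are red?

51/110

From Box A: P(both red) = (9/11)(8/10) = 36/55.
From Box B: P(both red) = (6/11)(5/10) = 3/11.
Total probability = (1/2)(36/55) + (1/2)(3/11) = 51/110.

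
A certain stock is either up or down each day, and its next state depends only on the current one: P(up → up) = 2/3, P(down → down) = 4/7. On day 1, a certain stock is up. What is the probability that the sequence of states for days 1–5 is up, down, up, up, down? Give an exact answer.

2/63

Day 1 is given. For each transition, use the conditional probability from the current state:
P(down | up) = 1/3; P(up | down) = 3/7; P(up | up) = 2/3; P(down | up) = 1/3.
P = 1/3 × 3/7 × 2/3 × 1/3 = 6/189 = 2/63.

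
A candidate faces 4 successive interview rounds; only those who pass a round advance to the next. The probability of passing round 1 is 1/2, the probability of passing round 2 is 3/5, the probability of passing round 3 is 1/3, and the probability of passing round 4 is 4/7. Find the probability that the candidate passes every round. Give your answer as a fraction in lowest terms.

2/35

The events are sequential, so multiply the conditional probabilities:
P = 1/2 × 3/5 × 1/3 × 4/7 = 12/210 = 2/35.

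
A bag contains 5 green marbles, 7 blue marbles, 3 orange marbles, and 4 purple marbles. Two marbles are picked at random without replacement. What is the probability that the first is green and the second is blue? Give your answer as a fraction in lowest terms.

35/342

Each draw changes the counts, so multiply the conditional probabilities along the sequence:
P = 5/19 × 7/18 = 35/342.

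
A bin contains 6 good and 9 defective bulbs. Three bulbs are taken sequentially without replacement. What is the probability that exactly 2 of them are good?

27/91

One ordering (good drawn first) has probability 6/15 × 5/14 × 9/13 = 270/2730 = 9/91.
There are C(3,2) = 3 such orderings, each equally likely, so P = 3 × 9/91 = 27/91.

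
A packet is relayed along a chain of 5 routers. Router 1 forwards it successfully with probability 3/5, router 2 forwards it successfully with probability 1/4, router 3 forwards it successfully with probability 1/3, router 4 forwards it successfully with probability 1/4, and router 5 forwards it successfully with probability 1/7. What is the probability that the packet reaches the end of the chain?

1/560

Each stage is reached only if all earlier stages succeed, so
P = 3/5 × 1/4 × 1/3 × 1/4 × 1/7 = 3/1680 = 1/560.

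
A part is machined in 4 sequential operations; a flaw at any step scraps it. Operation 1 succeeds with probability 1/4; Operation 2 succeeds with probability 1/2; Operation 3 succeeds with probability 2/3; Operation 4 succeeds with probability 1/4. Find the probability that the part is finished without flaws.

Multiplying along the chain,
P = 1/4 × 1/2 × 2/3 × 1/4 = 2/96 = 1/48.

1/48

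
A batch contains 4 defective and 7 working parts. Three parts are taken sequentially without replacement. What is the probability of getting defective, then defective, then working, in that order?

Chain rule:
P = 4/11 × 3/10 × 7/9 = 84/990 = 14/165.

14/165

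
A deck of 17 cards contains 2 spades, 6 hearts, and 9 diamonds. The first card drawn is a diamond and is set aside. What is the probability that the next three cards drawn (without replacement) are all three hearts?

After the first draw, 6 of the remaining 16 cards are hearts.
P = 6/16 × 5/15 × 4/14 = 120/3360 = 1/28.

1/28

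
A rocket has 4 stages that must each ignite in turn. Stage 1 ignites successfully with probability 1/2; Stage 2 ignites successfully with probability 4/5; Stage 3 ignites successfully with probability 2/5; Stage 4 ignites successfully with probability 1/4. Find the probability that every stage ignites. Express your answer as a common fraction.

Multiplying along the chain,
P = 1/2 × 4/5 × 2/5 × 1/4 = 8/200 = 1/25.

1/25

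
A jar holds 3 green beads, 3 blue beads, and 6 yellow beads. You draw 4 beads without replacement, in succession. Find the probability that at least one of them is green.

P(no green) = 9/12 × 8/11 × 7/10 × 6/9 = 3024/11880 = 14/55.
P(at least one) = 1 − 14/55 = 41/55.

41/55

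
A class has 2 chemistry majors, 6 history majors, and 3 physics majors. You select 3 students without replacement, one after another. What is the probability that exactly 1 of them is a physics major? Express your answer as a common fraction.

One ordering (a physics major drawn first) has probability 3/11 × 8/10 × 7/9 = 168/990 = 28/165.
There are C(3,1) = 3 such orderings, each equally likely, so P = 3 × 28/165 = 28/55.

28/55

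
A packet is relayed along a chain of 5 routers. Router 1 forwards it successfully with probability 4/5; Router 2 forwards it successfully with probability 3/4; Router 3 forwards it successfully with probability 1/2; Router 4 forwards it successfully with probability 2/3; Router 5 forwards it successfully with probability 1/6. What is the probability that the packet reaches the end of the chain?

1/30

The events are sequential, so multiply the conditional probabilities:
P = 4/5 × 3/4 × 1/2 × 2/3 × 1/6 = 24/720 = 1/30.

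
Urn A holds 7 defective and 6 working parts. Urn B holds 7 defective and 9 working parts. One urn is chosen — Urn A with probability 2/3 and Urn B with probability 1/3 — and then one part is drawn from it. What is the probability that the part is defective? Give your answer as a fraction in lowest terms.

105/208

From Urn A: P(defective) = 7/13.
From Urn B: P(defective) = 7/16.
Total probability = (2/3)(7/13) + (1/3)(7/16) = 105/208.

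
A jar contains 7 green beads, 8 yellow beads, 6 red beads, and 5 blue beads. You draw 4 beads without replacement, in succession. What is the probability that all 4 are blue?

P = 5/26 × 4/25 × 3/24 × 2/23 = 120/358800 = 1/2990.

1/2990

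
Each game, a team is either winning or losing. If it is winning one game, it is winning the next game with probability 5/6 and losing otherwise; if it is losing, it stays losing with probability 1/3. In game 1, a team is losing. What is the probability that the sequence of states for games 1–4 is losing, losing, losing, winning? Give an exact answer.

2/27

Game 1 is given. For each transition, use the conditional probability from the current state:
P(losing | losing) = 1/3; P(losing | losing) = 1/3; P(winning | losing) = 2/3.
P = 1/3 × 1/3 × 2/3 = 2/27.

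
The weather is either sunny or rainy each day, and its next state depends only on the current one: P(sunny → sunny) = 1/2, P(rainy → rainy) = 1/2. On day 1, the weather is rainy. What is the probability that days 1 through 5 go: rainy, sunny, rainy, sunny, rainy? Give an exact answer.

1/16

Day 1 is given. For each transition, use the conditional probability from the current state:
P(sunny | rainy) = 1/2; P(rainy | sunny) = 1/2; P(sunny | rainy) = 1/2; P(rainy | sunny) = 1/2.
P = 1/2 × 1/2 × 1/2 × 1/2 = 1/16.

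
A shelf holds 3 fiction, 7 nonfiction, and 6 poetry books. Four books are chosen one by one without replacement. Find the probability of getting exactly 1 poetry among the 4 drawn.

One ordering (poetry drawn first) has probability 6/16 × 10/15 × 9/14 × 8/13 = 4320/43680 = 9/91.
There are C(4,1) = 4 such orderings, each equally likely, so P = 4 × 9/91 = 36/91.

36/91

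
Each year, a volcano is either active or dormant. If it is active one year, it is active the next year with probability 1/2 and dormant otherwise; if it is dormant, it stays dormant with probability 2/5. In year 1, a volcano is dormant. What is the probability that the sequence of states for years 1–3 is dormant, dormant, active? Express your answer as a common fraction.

Year 1 is given. For each transition, use the conditional probability from the current state:
P(dormant | dormant) = 2/5; P(active | dormant) = 3/5.
P = 2/5 × 3/5 = 6/25.

6/25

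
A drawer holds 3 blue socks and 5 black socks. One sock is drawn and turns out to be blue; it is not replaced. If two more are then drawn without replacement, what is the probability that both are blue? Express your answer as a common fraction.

1/21

With the first sock removed, 2 blue remain out of 7.
P = 2/7 × 1/6 = 2/42 = 1/21.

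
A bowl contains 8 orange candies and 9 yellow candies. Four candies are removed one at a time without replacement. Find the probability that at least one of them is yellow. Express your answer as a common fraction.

33/34

P(no yellow) = 8/17 × 7/16 × 6/15 × 5/14 = 1680/57120 = 1/34.
P(at least one) = 1 − 1/34 = 33/34.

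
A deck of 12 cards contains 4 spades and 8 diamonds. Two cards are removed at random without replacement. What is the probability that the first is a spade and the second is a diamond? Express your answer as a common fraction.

Each draw changes the counts, so multiply the conditional probabilities along the sequence:
P = 4/12 × 8/11 = 32/132 = 8/33.

8/33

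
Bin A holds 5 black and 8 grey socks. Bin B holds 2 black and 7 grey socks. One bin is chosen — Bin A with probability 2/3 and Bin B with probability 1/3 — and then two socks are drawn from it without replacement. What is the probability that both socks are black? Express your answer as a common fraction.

133/1404

From Bin A: P(both black) = (5/13)(4/12) = 5/39.
From Bin B: P(both black) = (2/9)(1/8) = 1/36.
Total probability = (2/3)(5/39) + (1/3)(1/36) = 133/1404.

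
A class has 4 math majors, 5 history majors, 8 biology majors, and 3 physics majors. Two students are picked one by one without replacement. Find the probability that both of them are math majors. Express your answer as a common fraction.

3/95

P(every draw is a math major) = 4/20 × 3/19 = 12/380 = 3/95.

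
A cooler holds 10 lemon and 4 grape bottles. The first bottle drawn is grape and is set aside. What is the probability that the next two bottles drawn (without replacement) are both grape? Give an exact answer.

1/26

With the first bottle removed, 3 grape remain out of 13.
P = 3/13 × 2/12 = 6/156 = 1/26.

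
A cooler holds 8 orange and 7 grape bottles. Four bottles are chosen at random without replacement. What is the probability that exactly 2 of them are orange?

28/65

One ordering (orange drawn first) has probability 8/15 × 7/14 × 7/13 × 6/12 = 2352/32760 = 14/195.
There are C(4,2) = 6 such orderings, each equally likely, so P = 6 × 14/195 = 28/65.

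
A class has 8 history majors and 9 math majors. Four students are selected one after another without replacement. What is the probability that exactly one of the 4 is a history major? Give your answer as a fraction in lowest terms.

One ordering (a history major drawn first) has probability 8/17 × 9/16 × 8/15 × 7/14 = 4032/57120 = 6/85.
There are C(4,1) = 4 such orderings, each equally likely, so P = 4 × 6/85 = 24/85.

24/85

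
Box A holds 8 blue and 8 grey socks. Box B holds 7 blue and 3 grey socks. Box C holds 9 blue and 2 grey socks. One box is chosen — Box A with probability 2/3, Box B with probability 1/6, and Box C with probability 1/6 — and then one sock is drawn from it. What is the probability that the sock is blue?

129/220

From Box A: P(blue) = 8/16.
From Box B: P(blue) = 7/10.
From Box C: P(blue) = 9/11.
Total probability = (2/3)(8/16) + (1/6)(7/10) + (1/6)(9/11) = 129/220.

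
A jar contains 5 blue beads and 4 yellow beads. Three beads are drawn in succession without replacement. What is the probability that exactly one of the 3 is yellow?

10/21

One ordering (yellow drawn first) has probability 4/9 × 5/8 × 4/7 = 80/504 = 10/63.
There are C(3,1) = 3 such orderings, each equally likely, so P = 3 × 10/63 = 10/21.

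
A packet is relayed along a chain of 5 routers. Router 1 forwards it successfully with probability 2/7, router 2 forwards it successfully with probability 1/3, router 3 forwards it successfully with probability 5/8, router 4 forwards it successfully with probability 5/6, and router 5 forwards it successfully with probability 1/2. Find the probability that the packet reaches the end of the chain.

The events are sequential, so multiply the conditional probabilities:
P = 2/7 × 1/3 × 5/8 × 5/6 × 1/2 = 50/2016 = 25/1008.

25/1008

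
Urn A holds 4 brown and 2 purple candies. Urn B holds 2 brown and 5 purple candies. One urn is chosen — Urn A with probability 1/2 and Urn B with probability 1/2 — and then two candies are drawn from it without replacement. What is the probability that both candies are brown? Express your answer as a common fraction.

47/210

From Urn A: P(both brown) = (4/6)(3/5) = 2/5.
From Urn B: P(both brown) = (2/7)(1/6) = 1/21.
Total probability = (1/2)(2/5) + (1/2)(1/21) = 47/210.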